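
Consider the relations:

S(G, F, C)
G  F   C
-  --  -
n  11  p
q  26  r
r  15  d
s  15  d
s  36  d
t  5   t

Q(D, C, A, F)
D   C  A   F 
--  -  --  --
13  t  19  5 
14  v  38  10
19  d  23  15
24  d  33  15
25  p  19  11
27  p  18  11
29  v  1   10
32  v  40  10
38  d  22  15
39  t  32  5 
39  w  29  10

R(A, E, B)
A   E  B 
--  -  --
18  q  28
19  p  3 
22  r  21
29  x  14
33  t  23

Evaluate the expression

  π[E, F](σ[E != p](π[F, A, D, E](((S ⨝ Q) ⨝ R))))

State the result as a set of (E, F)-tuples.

S ⋈ Q (natural join on F, C): {(n, 11, p, 25, 19), (n, 11, p, 27, 18), (r, 15, d, 19, 23), (r, 15, d, 24, 33), (r, 15, d, 38, 22), (s, 15, d, 19, 23), (s, 15, d, 24, 33), (s, 15, d, 38, 22), (t, 5, t, 13, 19), (t, 5, t, 39, 32)}
(S ⨝ Q) ⋈ R (natural join on A): {(n, 11, p, 25, 19, p, 3), (n, 11, p, 27, 18, q, 28), (r, 15, d, 24, 33, t, 23), (r, 15, d, 38, 22, r, 21), (s, 15, d, 24, 33, t, 23), (s, 15, d, 38, 22, r, 21), (t, 5, t, 13, 19, p, 3)}
π[F, A, D, E]: project onto (F, A, D, E) (2 duplicate(s) eliminated) → {(11, 18, 27, q), (11, 19, 25, p), (15, 22, 38, r), (15, 33, 24, t), (5, 19, 13, p)}
σ[E != p]: keep tuples satisfying E != p → {(11, 18, 27, q), (15, 22, 38, r), (15, 33, 24, t)}
π[E, F]: project onto (E, F) → {(q, 11), (r, 15), (t, 15)}

{(q, 11), (r, 15), (t, 15)}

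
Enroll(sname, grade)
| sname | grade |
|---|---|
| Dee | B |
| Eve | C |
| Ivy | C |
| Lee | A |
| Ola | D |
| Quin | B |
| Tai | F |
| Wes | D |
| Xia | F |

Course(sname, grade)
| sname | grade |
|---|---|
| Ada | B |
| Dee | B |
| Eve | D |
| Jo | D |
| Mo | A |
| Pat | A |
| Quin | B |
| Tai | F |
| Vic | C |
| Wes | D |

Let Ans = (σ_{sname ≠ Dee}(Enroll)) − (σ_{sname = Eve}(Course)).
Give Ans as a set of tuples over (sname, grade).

{(Eve, C), (Ivy, C), (Lee, A), (Ola, D), (Quin, B), (Tai, F), (Wes, D), (Xia, F)}

Selection sname ≠ Dee: {(Eve, C), (Ivy, C), (Lee, A), (Ola, D), (Quin, B), (Tai, F), (Wes, D), (Xia, F)}
Selection sname = Eve: {(Eve, D)}
Difference: {(Eve, C), (Ivy, C), (Lee, A), (Ola, D), (Quin, B), (Tai, F), (Wes, D), (Xia, F)} with {(Eve, D)} → {(Eve, C), (Ivy, C), (Lee, A), (Ola, D), (Quin, B), (Tai, F), (Wes, D), (Xia, F)}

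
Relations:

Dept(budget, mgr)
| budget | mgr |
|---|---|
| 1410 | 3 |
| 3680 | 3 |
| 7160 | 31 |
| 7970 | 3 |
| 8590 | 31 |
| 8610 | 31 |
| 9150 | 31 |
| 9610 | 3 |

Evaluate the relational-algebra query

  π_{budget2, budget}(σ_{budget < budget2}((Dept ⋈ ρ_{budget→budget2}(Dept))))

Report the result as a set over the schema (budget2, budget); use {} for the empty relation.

{(3680, 1410), (7970, 1410), (7970, 3680), (8590, 7160), (8610, 7160), (8610, 8590), (9150, 7160), (9150, 8590), (9150, 8610), (9610, 1410), (9610, 3680), (9610, 7970)}

ρ[budget→budget2]: schema becomes (budget2, mgr); tuples unchanged.
Natural join on mgr: {(1410, 3, 1410), (1410, 3, 3680), (1410, 3, 7970), (1410, 3, 9610), (3680, 3, 1410), (3680, 3, 3680), (3680, 3, 7970), (3680, 3, 9610), (7160, 31, 7160), (7160, 31, 8590), (7160, 31, 8610), (7160, 31, 9150), (7970, 3, 1410), (7970, 3, 3680), (7970, 3, 7970), (7970, 3, 9610), (8590, 31, 7160), (8590, 31, 8590), (8590, 31, 8610), (8590, 31, 9150), (8610, 31, 7160), (8610, 31, 8590), (8610, 31, 8610), (8610, 31, 9150), (9150, 31, 7160), (9150, 31, 8590), (9150, 31, 8610), (9150, 31, 9150), (9610, 3, 1410), (9610, 3, 3680), (9610, 3, 7970), (9610, 3, 9610)}
Apply σ_{budget < budget2}; surviving tuples: {(1410, 3, 3680), (1410, 3, 7970), (1410, 3, 9610), (3680, 3, 7970), (3680, 3, 9610), (7160, 31, 8590), (7160, 31, 8610), (7160, 31, 9150), (7970, 3, 9610), (8590, 31, 8610), (8590, 31, 9150), (8610, 31, 9150)}
Keep only column(s) budget2, budget: {(3680, 1410), (7970, 1410), (7970, 3680), (8590, 7160), (8610, 7160), (8610, 8590), (9150, 7160), (9150, 8590), (9150, 8610), (9610, 1410), (9610, 3680), (9610, 7970)}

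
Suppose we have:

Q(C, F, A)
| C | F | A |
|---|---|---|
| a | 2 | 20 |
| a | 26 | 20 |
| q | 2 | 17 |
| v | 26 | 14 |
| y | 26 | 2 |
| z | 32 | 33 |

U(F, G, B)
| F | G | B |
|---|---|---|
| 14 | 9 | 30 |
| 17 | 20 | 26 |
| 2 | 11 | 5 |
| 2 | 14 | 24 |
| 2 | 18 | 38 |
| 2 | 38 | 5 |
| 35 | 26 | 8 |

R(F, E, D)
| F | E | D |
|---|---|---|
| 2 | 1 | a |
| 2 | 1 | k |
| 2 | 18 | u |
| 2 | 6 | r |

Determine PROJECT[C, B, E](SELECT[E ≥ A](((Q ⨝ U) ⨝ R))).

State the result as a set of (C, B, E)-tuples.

Natural join on F: {(a, 2, 20, 11, 5), (a, 2, 20, 14, 24), (a, 2, 20, 18, 38), (a, 2, 20, 38, 5), (q, 2, 17, 11, 5), (q, 2, 17, 14, 24), (q, 2, 17, 18, 38), (q, 2, 17, 38, 5)}
Natural join on F: {(a, 2, 20, 11, 5, 1, a), (a, 2, 20, 11, 5, 1, k), (a, 2, 20, 11, 5, 18, u), (a, 2, 20, 11, 5, 6, r), (a, 2, 20, 14, 24, 1, a), (a, 2, 20, 14, 24, 1, k), (a, 2, 20, 14, 24, 18, u), (a, 2, 20, 14, 24, 6, r), (a, 2, 20, 18, 38, 1, a), (a, 2, 20, 18, 38, 1, k), (a, 2, 20, 18, 38, 18, u), (a, 2, 20, 18, 38, 6, r), (a, 2, 20, 38, 5, 1, a), (a, 2, 20, 38, 5, 1, k), (a, 2, 20, 38, 5, 18, u), (a, 2, 20, 38, 5, 6, r), (q, 2, 17, 11, 5, 1, a), (q, 2, 17, 11, 5, 1, k), (q, 2, 17, 11, 5, 18, u), (q, 2, 17, 11, 5, 6, r), (q, 2, 17, 14, 24, 1, a), (q, 2, 17, 14, 24, 1, k), (q, 2, 17, 14, 24, 18, u), (q, 2, 17, 14, 24, 6, r), (q, 2, 17, 18, 38, 1, a), (q, 2, 17, 18, 38, 1, k), (q, 2, 17, 18, 38, 18, u), (q, 2, 17, 18, 38, 6, r), (q, 2, 17, 38, 5, 1, a), (q, 2, 17, 38, 5, 1, k), (q, 2, 17, 38, 5, 18, u), (q, 2, 17, 38, 5, 6, r)}
Apply σ_{E ≥ A}; surviving tuples: {(q, 2, 17, 11, 5, 18, u), (q, 2, 17, 14, 24, 18, u), (q, 2, 17, 18, 38, 18, u), (q, 2, 17, 38, 5, 18, u)}
Projecting to C, B, E (1 duplicate(s) eliminated): {(q, 24, 18), (q, 38, 18), (q, 5, 18)}

{(q, 24, 18), (q, 38, 18), (q, 5, 18)}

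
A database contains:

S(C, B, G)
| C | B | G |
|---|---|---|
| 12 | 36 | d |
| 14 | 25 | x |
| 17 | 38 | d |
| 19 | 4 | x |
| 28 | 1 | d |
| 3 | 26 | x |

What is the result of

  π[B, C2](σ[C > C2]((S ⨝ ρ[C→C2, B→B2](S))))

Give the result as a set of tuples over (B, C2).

{(1, 12), (1, 17), (25, 3), (38, 12), (4, 14), (4, 3)}

ρ[C→C2, B→B2]: schema becomes (C2, B2, G); tuples unchanged.
Natural join on G: {(12, 36, d, 12, 36), (12, 36, d, 17, 38), (12, 36, d, 28, 1), (14, 25, x, 14, 25), (14, 25, x, 19, 4), (14, 25, x, 3, 26), (17, 38, d, 12, 36), (17, 38, d, 17, 38), (17, 38, d, 28, 1), (19, 4, x, 14, 25), (19, 4, x, 19, 4), (19, 4, x, 3, 26), (28, 1, d, 12, 36), (28, 1, d, 17, 38), (28, 1, d, 28, 1), (3, 26, x, 14, 25), (3, 26, x, 19, 4), (3, 26, x, 3, 26)}
Filtering on C > C2 leaves {(14, 25, x, 3, 26), (17, 38, d, 12, 36), (19, 4, x, 14, 25), (19, 4, x, 3, 26), (28, 1, d, 12, 36), (28, 1, d, 17, 38)}.
π[B, C2]: project onto (B, C2) → {(1, 12), (1, 17), (25, 3), (38, 12), (4, 14), (4, 3)}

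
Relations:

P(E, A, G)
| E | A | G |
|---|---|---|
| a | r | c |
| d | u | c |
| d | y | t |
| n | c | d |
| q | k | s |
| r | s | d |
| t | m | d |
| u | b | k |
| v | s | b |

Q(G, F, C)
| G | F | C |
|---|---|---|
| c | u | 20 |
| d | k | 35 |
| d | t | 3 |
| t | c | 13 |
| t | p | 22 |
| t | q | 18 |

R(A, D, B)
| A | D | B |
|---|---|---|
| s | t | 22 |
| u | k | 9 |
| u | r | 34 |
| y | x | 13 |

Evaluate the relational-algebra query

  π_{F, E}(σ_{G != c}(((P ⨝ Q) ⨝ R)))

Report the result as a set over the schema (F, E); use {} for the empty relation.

{(c, d), (k, r), (p, d), (q, d), (t, r)}

Joining P and Q on G yields {(a, r, c, u, 20), (d, u, c, u, 20), (d, y, t, c, 13), (d, y, t, p, 22), (d, y, t, q, 18), (n, c, d, k, 35), (n, c, d, t, 3), (r, s, d, k, 35), (r, s, d, t, 3), (t, m, d, k, 35), (t, m, d, t, 3)}.
Joining (P ⨝ Q) and R on A yields {(d, u, c, u, 20, k, 9), (d, u, c, u, 20, r, 34), (d, y, t, c, 13, x, 13), (d, y, t, p, 22, x, 13), (d, y, t, q, 18, x, 13), (r, s, d, k, 35, t, 22), (r, s, d, t, 3, t, 22)}.
Apply σ_{G != c}; surviving tuples: {(d, y, t, c, 13, x, 13), (d, y, t, p, 22, x, 13), (d, y, t, q, 18, x, 13), (r, s, d, k, 35, t, 22), (r, s, d, t, 3, t, 22)}
Keep only column(s) F, E: {(c, d), (k, r), (p, d), (q, d), (t, r)}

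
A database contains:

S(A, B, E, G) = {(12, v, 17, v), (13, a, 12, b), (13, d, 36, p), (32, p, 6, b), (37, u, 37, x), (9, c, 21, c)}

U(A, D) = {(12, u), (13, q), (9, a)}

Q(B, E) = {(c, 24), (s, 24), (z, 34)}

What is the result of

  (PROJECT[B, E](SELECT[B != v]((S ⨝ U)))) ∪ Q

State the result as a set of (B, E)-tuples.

{(a, 12), (c, 21), (c, 24), (d, 36), (s, 24), (z, 34)}

S ⋈ U (natural join on A): {(12, v, 17, v, u), (13, a, 12, b, q), (13, d, 36, p, q), (9, c, 21, c, a)}
σ[B != v]: keep tuples satisfying B != v → {(13, a, 12, b, q), (13, d, 36, p, q), (9, c, 21, c, a)}
Keep only column(s) B, E: {(a, 12), (c, 21), (d, 36)}
Union: {(a, 12), (c, 21), (d, 36)} with {(c, 24), (s, 24), (z, 34)} → {(a, 12), (c, 21), (c, 24), (d, 36), (s, 24), (z, 34)}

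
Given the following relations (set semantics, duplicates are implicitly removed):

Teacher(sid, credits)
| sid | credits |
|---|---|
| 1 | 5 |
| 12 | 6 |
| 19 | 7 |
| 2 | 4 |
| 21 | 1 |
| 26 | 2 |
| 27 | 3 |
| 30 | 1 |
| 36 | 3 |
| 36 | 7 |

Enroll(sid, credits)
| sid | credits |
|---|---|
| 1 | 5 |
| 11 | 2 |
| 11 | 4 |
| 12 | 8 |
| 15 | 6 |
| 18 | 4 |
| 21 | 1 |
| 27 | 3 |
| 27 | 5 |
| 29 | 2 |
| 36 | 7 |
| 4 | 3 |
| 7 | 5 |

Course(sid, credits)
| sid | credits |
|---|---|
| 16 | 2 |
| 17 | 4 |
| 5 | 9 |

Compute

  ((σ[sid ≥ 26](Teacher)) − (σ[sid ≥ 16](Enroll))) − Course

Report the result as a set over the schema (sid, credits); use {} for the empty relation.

Apply σ_{sid ≥ 26}; surviving tuples: {(26, 2), (27, 3), (30, 1), (36, 3), (36, 7)}
Apply σ_{sid ≥ 16}; surviving tuples: {(18, 4), (21, 1), (27, 3), (27, 5), (29, 2), (36, 7)}
Taking the difference: {(26, 2), (30, 1), (36, 3)}
Taking the difference: {(26, 2), (30, 1), (36, 3)}

{(26, 2), (30, 1), (36, 3)}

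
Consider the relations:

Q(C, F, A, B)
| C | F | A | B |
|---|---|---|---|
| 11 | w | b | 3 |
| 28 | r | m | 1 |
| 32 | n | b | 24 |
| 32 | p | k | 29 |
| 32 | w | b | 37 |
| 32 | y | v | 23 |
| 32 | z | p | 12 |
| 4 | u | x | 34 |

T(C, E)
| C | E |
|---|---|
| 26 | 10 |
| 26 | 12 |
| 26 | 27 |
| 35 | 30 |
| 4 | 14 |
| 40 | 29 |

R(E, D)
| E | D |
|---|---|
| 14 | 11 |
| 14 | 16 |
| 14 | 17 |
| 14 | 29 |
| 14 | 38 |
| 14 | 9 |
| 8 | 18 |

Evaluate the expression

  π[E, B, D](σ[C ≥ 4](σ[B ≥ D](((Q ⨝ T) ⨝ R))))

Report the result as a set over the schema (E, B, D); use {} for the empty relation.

{(14, 34, 11), (14, 34, 16), (14, 34, 17), (14, 34, 29), (14, 34, 9)}

Q ⋈ T (natural join on C): {(4, u, x, 34, 14)}
(Q ⨝ T) ⋈ R (natural join on E): {(4, u, x, 34, 14, 11), (4, u, x, 34, 14, 16), (4, u, x, 34, 14, 17), (4, u, x, 34, 14, 29), (4, u, x, 34, 14, 38), (4, u, x, 34, 14, 9)}
Filtering on B ≥ D leaves {(4, u, x, 34, 14, 11), (4, u, x, 34, 14, 16), (4, u, x, 34, 14, 17), (4, u, x, 34, 14, 29), (4, u, x, 34, 14, 9)}.
Filtering on C ≥ 4 leaves {(4, u, x, 34, 14, 11), (4, u, x, 34, 14, 16), (4, u, x, 34, 14, 17), (4, u, x, 34, 14, 29), (4, u, x, 34, 14, 9)}.
π[E, B, D]: project onto (E, B, D) → {(14, 34, 11), (14, 34, 16), (14, 34, 17), (14, 34, 29), (14, 34, 9)}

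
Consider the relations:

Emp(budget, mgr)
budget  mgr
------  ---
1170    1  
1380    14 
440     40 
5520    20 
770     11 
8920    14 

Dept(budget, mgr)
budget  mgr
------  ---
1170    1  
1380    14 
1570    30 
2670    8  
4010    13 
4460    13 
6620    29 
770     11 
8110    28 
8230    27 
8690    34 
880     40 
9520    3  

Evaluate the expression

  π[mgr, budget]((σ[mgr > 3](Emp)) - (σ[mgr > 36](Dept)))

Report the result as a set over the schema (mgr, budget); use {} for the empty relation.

{(11, 770), (14, 1380), (14, 8920), (20, 5520), (40, 440)}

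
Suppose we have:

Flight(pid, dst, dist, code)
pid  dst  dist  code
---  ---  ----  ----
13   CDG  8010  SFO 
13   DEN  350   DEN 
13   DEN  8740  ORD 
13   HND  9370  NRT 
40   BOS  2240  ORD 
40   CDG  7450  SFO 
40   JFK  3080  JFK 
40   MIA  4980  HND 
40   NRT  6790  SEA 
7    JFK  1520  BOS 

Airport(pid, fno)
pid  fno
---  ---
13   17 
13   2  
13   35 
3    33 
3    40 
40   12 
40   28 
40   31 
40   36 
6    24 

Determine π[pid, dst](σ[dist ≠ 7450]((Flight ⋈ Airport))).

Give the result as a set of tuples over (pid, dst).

Flight ⋈ Airport (natural join on pid): {(13, CDG, 8010, SFO, 17), (13, CDG, 8010, SFO, 2), (13, CDG, 8010, SFO, 35), (13, DEN, 350, DEN, 17), (13, DEN, 350, DEN, 2), (13, DEN, 350, DEN, 35), (13, DEN, 8740, ORD, 17), (13, DEN, 8740, ORD, 2), (13, DEN, 8740, ORD, 35), (13, HND, 9370, NRT, 17), (13, HND, 9370, NRT, 2), (13, HND, 9370, NRT, 35), (40, BOS, 2240, ORD, 12), (40, BOS, 2240, ORD, 28), (40, BOS, 2240, ORD, 31), (40, BOS, 2240, ORD, 36), (40, CDG, 7450, SFO, 12), (40, CDG, 7450, SFO, 28), (40, CDG, 7450, SFO, 31), (40, CDG, 7450, SFO, 36), (40, JFK, 3080, JFK, 12), (40, JFK, 3080, JFK, 28), (40, JFK, 3080, JFK, 31), (40, JFK, 3080, JFK, 36), (40, MIA, 4980, HND, 12), (40, MIA, 4980, HND, 28), (40, MIA, 4980, HND, 31), (40, MIA, 4980, HND, 36), (40, NRT, 6790, SEA, 12), (40, NRT, 6790, SEA, 28), (40, NRT, 6790, SEA, 31), (40, NRT, 6790, SEA, 36)}
Selection dist ≠ 7450: {(13, CDG, 8010, SFO, 17), (13, CDG, 8010, SFO, 2), (13, CDG, 8010, SFO, 35), (13, DEN, 350, DEN, 17), (13, DEN, 350, DEN, 2), (13, DEN, 350, DEN, 35), (13, DEN, 8740, ORD, 17), (13, DEN, 8740, ORD, 2), (13, DEN, 8740, ORD, 35), (13, HND, 9370, NRT, 17), (13, HND, 9370, NRT, 2), (13, HND, 9370, NRT, 35), (40, BOS, 2240, ORD, 12), (40, BOS, 2240, ORD, 28), (40, BOS, 2240, ORD, 31), (40, BOS, 2240, ORD, 36), (40, JFK, 3080, JFK, 12), (40, JFK, 3080, JFK, 28), (40, JFK, 3080, JFK, 31), (40, JFK, 3080, JFK, 36), (40, MIA, 4980, HND, 12), (40, MIA, 4980, HND, 28), (40, MIA, 4980, HND, 31), (40, MIA, 4980, HND, 36), (40, NRT, 6790, SEA, 12), (40, NRT, 6790, SEA, 28), (40, NRT, 6790, SEA, 31), (40, NRT, 6790, SEA, 36)}
π_{pid, dst} gives {(13, CDG), (13, DEN), (13, HND), (40, BOS), (40, JFK), (40, MIA), (40, NRT)} (21 duplicate(s) eliminated).

{(13, CDG), (13, DEN), (13, HND), (40, BOS), (40, JFK), (40, MIA), (40, NRT)}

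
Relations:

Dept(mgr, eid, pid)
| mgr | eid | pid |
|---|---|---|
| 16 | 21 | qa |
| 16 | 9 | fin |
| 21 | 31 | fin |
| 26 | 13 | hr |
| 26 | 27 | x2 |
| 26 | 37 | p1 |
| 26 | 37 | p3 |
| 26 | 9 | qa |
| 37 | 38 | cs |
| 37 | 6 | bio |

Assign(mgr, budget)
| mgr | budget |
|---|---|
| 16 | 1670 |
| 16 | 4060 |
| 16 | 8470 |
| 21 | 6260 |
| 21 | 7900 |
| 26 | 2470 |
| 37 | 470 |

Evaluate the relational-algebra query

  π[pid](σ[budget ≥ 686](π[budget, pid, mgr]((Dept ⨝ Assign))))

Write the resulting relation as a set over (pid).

{fin, hr, p1, p3, qa, x2}

Natural join on mgr: {(16, 21, qa, 1670), (16, 21, qa, 4060), (16, 21, qa, 8470), (16, 9, fin, 1670), (16, 9, fin, 4060), (16, 9, fin, 8470), (21, 31, fin, 6260), (21, 31, fin, 7900), (26, 13, hr, 2470), (26, 27, x2, 2470), (26, 37, p1, 2470), (26, 37, p3, 2470), (26, 9, qa, 2470), (37, 38, cs, 470), (37, 6, bio, 470)}
π_{budget, pid, mgr} gives {(1670, fin, 16), (1670, qa, 16), (2470, hr, 26), (2470, p1, 26), (2470, p3, 26), (2470, qa, 26), (2470, x2, 26), (4060, fin, 16), (4060, qa, 16), (470, bio, 37), (470, cs, 37), (6260, fin, 21), (7900, fin, 21), (8470, fin, 16), (8470, qa, 16)}.
σ[budget ≥ 686]: keep tuples satisfying budget ≥ 686 → {(1670, fin, 16), (1670, qa, 16), (2470, hr, 26), (2470, p1, 26), (2470, p3, 26), (2470, qa, 26), (2470, x2, 26), (4060, fin, 16), (4060, qa, 16), (6260, fin, 21), (7900, fin, 21), (8470, fin, 16), (8470, qa, 16)}
π_{pid} gives {fin, hr, p1, p3, qa, x2} (7 duplicate(s) eliminated).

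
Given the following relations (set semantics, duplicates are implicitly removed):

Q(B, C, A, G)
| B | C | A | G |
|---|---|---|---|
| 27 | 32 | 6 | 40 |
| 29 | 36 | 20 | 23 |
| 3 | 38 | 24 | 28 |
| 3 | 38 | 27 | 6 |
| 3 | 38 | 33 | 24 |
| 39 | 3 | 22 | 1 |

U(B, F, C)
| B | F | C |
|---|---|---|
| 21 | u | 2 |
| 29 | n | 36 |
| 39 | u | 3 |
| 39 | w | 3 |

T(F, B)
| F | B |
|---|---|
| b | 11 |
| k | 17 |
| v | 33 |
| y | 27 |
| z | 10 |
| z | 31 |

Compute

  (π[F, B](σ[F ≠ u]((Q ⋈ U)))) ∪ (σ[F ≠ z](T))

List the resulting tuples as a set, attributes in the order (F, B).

{(b, 11), (k, 17), (n, 29), (v, 33), (w, 39), (y, 27)}

Q ⋈ U (natural join on B, C): {(29, 36, 20, 23, n), (39, 3, 22, 1, u), (39, 3, 22, 1, w)}
σ[F ≠ u]: keep tuples satisfying F ≠ u → {(29, 36, 20, 23, n), (39, 3, 22, 1, w)}
π_{F, B} gives {(n, 29), (w, 39)}.
σ[F ≠ z]: keep tuples satisfying F ≠ z → {(b, 11), (k, 17), (v, 33), (y, 27)}
Union: {(n, 29), (w, 39)} with {(b, 11), (k, 17), (v, 33), (y, 27)} → {(b, 11), (k, 17), (n, 29), (v, 33), (w, 39), (y, 27)}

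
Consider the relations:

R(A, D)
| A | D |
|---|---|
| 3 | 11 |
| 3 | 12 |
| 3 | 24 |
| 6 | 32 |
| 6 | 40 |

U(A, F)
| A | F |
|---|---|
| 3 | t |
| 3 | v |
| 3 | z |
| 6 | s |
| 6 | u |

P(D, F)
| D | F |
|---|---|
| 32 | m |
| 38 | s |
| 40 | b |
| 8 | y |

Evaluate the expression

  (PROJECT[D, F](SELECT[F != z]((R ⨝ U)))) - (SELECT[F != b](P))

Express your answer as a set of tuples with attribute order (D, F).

Natural join on A: {(3, 11, t), (3, 11, v), (3, 11, z), (3, 12, t), (3, 12, v), (3, 12, z), (3, 24, t), (3, 24, v), (3, 24, z), (6, 32, s), (6, 32, u), (6, 40, s), (6, 40, u)}
Filtering on F != z leaves {(3, 11, t), (3, 11, v), (3, 12, t), (3, 12, v), (3, 24, t), (3, 24, v), (6, 32, s), (6, 32, u), (6, 40, s), (6, 40, u)}.
π[D, F]: project onto (D, F) → {(11, t), (11, v), (12, t), (12, v), (24, t), (24, v), (32, s), (32, u), (40, s), (40, u)}
Filtering on F != b leaves {(32, m), (38, s), (8, y)}.
Taking the difference: {(11, t), (11, v), (12, t), (12, v), (24, t), (24, v), (32, s), (32, u), (40, s), (40, u)}

{(11, t), (11, v), (12, t), (12, v), (24, t), (24, v), (32, s), (32, u), (40, s), (40, u)}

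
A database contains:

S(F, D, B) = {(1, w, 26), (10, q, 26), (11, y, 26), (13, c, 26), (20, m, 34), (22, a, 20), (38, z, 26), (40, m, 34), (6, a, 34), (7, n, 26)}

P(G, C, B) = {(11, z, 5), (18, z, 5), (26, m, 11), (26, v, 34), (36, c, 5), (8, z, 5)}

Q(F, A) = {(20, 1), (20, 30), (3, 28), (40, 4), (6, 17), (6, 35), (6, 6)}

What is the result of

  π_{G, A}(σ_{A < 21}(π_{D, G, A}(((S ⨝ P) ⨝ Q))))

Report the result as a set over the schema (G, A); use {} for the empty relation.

{(26, 1), (26, 17), (26, 4), (26, 6)}

Joining S and P on B yields {(20, m, 34, 26, v), (40, m, 34, 26, v), (6, a, 34, 26, v)}.
Joining (S ⨝ P) and Q on F yields {(20, m, 34, 26, v, 1), (20, m, 34, 26, v, 30), (40, m, 34, 26, v, 4), (6, a, 34, 26, v, 17), (6, a, 34, 26, v, 35), (6, a, 34, 26, v, 6)}.
Keep only column(s) D, G, A: {(a, 26, 17), (a, 26, 35), (a, 26, 6), (m, 26, 1), (m, 26, 30), (m, 26, 4)}
σ[A < 21]: keep tuples satisfying A < 21 → {(a, 26, 17), (a, 26, 6), (m, 26, 1), (m, 26, 4)}
Keep only column(s) G, A: {(26, 1), (26, 17), (26, 4), (26, 6)}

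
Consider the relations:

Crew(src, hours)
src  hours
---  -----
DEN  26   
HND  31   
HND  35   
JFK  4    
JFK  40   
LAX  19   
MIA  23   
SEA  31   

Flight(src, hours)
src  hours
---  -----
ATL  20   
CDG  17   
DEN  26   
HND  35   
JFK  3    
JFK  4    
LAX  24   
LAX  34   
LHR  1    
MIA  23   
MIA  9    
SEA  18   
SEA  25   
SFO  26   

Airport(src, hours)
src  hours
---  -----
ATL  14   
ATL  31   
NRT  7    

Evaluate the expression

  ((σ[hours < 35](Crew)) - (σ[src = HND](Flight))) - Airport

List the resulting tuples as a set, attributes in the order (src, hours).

{(DEN, 26), (HND, 31), (JFK, 4), (LAX, 19), (MIA, 23), (SEA, 31)}

Apply σ_{hours < 35}; surviving tuples: {(DEN, 26), (HND, 31), (JFK, 4), (LAX, 19), (MIA, 23), (SEA, 31)}
Apply σ_{src = HND}; surviving tuples: {(HND, 35)}
Set difference of the two operands is {(DEN, 26), (HND, 31), (JFK, 4), (LAX, 19), (MIA, 23), (SEA, 31)}.
Set difference of the two operands is {(DEN, 26), (HND, 31), (JFK, 4), (LAX, 19), (MIA, 23), (SEA, 31)}.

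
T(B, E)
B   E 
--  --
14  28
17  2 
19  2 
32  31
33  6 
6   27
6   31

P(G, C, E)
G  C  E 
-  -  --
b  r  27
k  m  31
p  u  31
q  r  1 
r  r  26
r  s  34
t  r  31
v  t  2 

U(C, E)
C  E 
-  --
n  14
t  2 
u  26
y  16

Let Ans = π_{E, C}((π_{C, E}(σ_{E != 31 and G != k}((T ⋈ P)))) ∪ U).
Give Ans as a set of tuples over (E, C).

{(14, n), (16, y), (2, t), (26, u), (27, r)}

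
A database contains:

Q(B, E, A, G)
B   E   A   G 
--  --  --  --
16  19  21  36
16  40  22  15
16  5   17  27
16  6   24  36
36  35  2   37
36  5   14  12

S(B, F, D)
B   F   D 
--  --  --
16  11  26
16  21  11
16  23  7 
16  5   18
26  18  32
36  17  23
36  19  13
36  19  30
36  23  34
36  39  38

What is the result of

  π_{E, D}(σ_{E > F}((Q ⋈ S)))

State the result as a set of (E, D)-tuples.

Joining Q and S on B yields {(16, 19, 21, 36, 11, 26), (16, 19, 21, 36, 21, 11), (16, 19, 21, 36, 23, 7), (16, 19, 21, 36, 5, 18), (16, 40, 22, 15, 11, 26), (16, 40, 22, 15, 21, 11), (16, 40, 22, 15, 23, 7), (16, 40, 22, 15, 5, 18), (16, 5, 17, 27, 11, 26), (16, 5, 17, 27, 21, 11), (16, 5, 17, 27, 23, 7), (16, 5, 17, 27, 5, 18), (16, 6, 24, 36, 11, 26), (16, 6, 24, 36, 21, 11), (16, 6, 24, 36, 23, 7), (16, 6, 24, 36, 5, 18), (36, 35, 2, 37, 17, 23), (36, 35, 2, 37, 19, 13), (36, 35, 2, 37, 19, 30), (36, 35, 2, 37, 23, 34), (36, 35, 2, 37, 39, 38), (36, 5, 14, 12, 17, 23), (36, 5, 14, 12, 19, 13), (36, 5, 14, 12, 19, 30), (36, 5, 14, 12, 23, 34), (36, 5, 14, 12, 39, 38)}.
Selection E > F: {(16, 19, 21, 36, 11, 26), (16, 19, 21, 36, 5, 18), (16, 40, 22, 15, 11, 26), (16, 40, 22, 15, 21, 11), (16, 40, 22, 15, 23, 7), (16, 40, 22, 15, 5, 18), (16, 6, 24, 36, 5, 18), (36, 35, 2, 37, 17, 23), (36, 35, 2, 37, 19, 13), (36, 35, 2, 37, 19, 30), (36, 35, 2, 37, 23, 34)}
Keep only column(s) E, D: {(19, 18), (19, 26), (35, 13), (35, 23), (35, 30), (35, 34), (40, 11), (40, 18), (40, 26), (40, 7), (6, 18)}

{(19, 18), (19, 26), (35, 13), (35, 23), (35, 30), (35, 34), (40, 11), (40, 18), (40, 26), (40, 7), (6, 18)}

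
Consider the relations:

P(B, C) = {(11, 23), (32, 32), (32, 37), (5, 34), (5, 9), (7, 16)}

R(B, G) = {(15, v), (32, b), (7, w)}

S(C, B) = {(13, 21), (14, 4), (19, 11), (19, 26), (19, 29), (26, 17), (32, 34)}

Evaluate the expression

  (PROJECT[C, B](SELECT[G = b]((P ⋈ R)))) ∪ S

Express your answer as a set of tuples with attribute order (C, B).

{(13, 21), (14, 4), (19, 11), (19, 26), (19, 29), (26, 17), (32, 32), (32, 34), (37, 32)}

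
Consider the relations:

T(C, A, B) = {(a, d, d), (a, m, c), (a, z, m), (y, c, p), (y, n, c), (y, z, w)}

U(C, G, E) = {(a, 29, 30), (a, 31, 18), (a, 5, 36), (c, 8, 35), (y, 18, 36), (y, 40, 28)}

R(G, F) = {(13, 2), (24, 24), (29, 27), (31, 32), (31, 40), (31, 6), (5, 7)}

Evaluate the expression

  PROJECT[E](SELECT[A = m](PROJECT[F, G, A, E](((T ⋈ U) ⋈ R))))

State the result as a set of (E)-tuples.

Natural join on C: {(a, d, d, 29, 30), (a, d, d, 31, 18), (a, d, d, 5, 36), (a, m, c, 29, 30), (a, m, c, 31, 18), (a, m, c, 5, 36), (a, z, m, 29, 30), (a, z, m, 31, 18), (a, z, m, 5, 36), (y, c, p, 18, 36), (y, c, p, 40, 28), (y, n, c, 18, 36), (y, n, c, 40, 28), (y, z, w, 18, 36), (y, z, w, 40, 28)}
Natural join on G: {(a, d, d, 29, 30, 27), (a, d, d, 31, 18, 32), (a, d, d, 31, 18, 40), (a, d, d, 31, 18, 6), (a, d, d, 5, 36, 7), (a, m, c, 29, 30, 27), (a, m, c, 31, 18, 32), (a, m, c, 31, 18, 40), (a, m, c, 31, 18, 6), (a, m, c, 5, 36, 7), (a, z, m, 29, 30, 27), (a, z, m, 31, 18, 32), (a, z, m, 31, 18, 40), (a, z, m, 31, 18, 6), (a, z, m, 5, 36, 7)}
π_{F, G, A, E} gives {(27, 29, d, 30), (27, 29, m, 30), (27, 29, z, 30), (32, 31, d, 18), (32, 31, m, 18), (32, 31, z, 18), (40, 31, d, 18), (40, 31, m, 18), (40, 31, z, 18), (6, 31, d, 18), (6, 31, m, 18), (6, 31, z, 18), (7, 5, d, 36), (7, 5, m, 36), (7, 5, z, 36)}.
Filtering on A = m leaves {(27, 29, m, 30), (32, 31, m, 18), (40, 31, m, 18), (6, 31, m, 18), (7, 5, m, 36)}.
π_{E} gives {18, 30, 36} (2 duplicate(s) eliminated).

{18, 30, 36}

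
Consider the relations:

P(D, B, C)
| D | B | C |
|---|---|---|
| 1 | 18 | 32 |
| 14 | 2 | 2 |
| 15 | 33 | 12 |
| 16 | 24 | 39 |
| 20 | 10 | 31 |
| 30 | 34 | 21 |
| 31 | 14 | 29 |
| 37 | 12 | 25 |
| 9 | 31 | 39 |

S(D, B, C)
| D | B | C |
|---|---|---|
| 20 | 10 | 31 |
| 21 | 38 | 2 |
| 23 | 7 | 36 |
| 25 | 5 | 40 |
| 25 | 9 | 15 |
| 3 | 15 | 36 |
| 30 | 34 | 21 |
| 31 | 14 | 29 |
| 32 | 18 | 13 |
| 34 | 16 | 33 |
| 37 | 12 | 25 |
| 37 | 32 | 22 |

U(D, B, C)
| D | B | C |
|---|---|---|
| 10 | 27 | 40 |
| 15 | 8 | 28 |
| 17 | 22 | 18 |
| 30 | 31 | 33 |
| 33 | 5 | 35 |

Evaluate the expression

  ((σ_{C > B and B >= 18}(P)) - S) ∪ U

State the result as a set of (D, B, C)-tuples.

Apply σ_{C > B and B >= 18}; surviving tuples: {(1, 18, 32), (16, 24, 39), (9, 31, 39)}
Set difference of the two operands is {(1, 18, 32), (16, 24, 39), (9, 31, 39)}.
Set union of the two operands is {(1, 18, 32), (10, 27, 40), (15, 8, 28), (16, 24, 39), (17, 22, 18), (30, 31, 33), (33, 5, 35), (9, 31, 39)}.

{(1, 18, 32), (10, 27, 40), (15, 8, 28), (16, 24, 39), (17, 22, 18), (30, 31, 33), (33, 5, 35), (9, 31, 39)}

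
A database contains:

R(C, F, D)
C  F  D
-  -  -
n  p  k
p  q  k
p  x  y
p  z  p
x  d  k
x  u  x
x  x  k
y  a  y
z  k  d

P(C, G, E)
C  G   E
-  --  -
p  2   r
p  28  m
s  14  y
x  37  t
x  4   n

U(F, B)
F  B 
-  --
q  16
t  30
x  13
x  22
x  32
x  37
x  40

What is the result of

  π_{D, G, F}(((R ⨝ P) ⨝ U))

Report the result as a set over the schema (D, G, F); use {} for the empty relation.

{(k, 2, q), (k, 28, q), (k, 37, x), (k, 4, x), (y, 2, x), (y, 28, x)}

Natural join on C: {(p, q, k, 2, r), (p, q, k, 28, m), (p, x, y, 2, r), (p, x, y, 28, m), (p, z, p, 2, r), (p, z, p, 28, m), (x, d, k, 37, t), (x, d, k, 4, n), (x, u, x, 37, t), (x, u, x, 4, n), (x, x, k, 37, t), (x, x, k, 4, n)}
Natural join on F: {(p, q, k, 2, r, 16), (p, q, k, 28, m, 16), (p, x, y, 2, r, 13), (p, x, y, 2, r, 22), (p, x, y, 2, r, 32), (p, x, y, 2, r, 37), (p, x, y, 2, r, 40), (p, x, y, 28, m, 13), (p, x, y, 28, m, 22), (p, x, y, 28, m, 32), (p, x, y, 28, m, 37), (p, x, y, 28, m, 40), (x, x, k, 37, t, 13), (x, x, k, 37, t, 22), (x, x, k, 37, t, 32), (x, x, k, 37, t, 37), (x, x, k, 37, t, 40), (x, x, k, 4, n, 13), (x, x, k, 4, n, 22), (x, x, k, 4, n, 32), (x, x, k, 4, n, 37), (x, x, k, 4, n, 40)}
π[D, G, F]: project onto (D, G, F) (16 duplicate(s) eliminated) → {(k, 2, q), (k, 28, q), (k, 37, x), (k, 4, x), (y, 2, x), (y, 28, x)}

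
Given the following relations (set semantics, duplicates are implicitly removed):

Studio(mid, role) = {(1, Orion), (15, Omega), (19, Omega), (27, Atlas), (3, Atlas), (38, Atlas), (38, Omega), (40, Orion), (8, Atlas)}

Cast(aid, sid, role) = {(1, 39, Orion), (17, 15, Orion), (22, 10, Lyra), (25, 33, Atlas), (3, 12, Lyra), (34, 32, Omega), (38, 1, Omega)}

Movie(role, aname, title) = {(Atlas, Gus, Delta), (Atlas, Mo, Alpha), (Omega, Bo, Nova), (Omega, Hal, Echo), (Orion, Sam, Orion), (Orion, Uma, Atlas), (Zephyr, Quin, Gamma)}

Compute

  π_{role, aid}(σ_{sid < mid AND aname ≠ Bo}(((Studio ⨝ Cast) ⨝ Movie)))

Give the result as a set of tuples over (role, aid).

Natural join on role: {(1, Orion, 1, 39), (1, Orion, 17, 15), (15, Omega, 34, 32), (15, Omega, 38, 1), (19, Omega, 34, 32), (19, Omega, 38, 1), (27, Atlas, 25, 33), (3, Atlas, 25, 33), (38, Atlas, 25, 33), (38, Omega, 34, 32), (38, Omega, 38, 1), (40, Orion, 1, 39), (40, Orion, 17, 15), (8, Atlas, 25, 33)}
Natural join on role: {(1, Orion, 1, 39, Sam, Orion), (1, Orion, 1, 39, Uma, Atlas), (1, Orion, 17, 15, Sam, Orion), (1, Orion, 17, 15, Uma, Atlas), (15, Omega, 34, 32, Bo, Nova), (15, Omega, 34, 32, Hal, Echo), (15, Omega, 38, 1, Bo, Nova), (15, Omega, 38, 1, Hal, Echo), (19, Omega, 34, 32, Bo, Nova), (19, Omega, 34, 32, Hal, Echo), (19, Omega, 38, 1, Bo, Nova), (19, Omega, 38, 1, Hal, Echo), (27, Atlas, 25, 33, Gus, Delta), (27, Atlas, 25, 33, Mo, Alpha), (3, Atlas, 25, 33, Gus, Delta), (3, Atlas, 25, 33, Mo, Alpha), (38, Atlas, 25, 33, Gus, Delta), (38, Atlas, 25, 33, Mo, Alpha), (38, Omega, 34, 32, Bo, Nova), (38, Omega, 34, 32, Hal, Echo), (38, Omega, 38, 1, Bo, Nova), (38, Omega, 38, 1, Hal, Echo), (40, Orion, 1, 39, Sam, Orion), (40, Orion, 1, 39, Uma, Atlas), (40, Orion, 17, 15, Sam, Orion), (40, Orion, 17, 15, Uma, Atlas), (8, Atlas, 25, 33, Gus, Delta), (8, Atlas, 25, 33, Mo, Alpha)}
Filtering on sid < mid AND aname ≠ Bo leaves {(15, Omega, 38, 1, Hal, Echo), (19, Omega, 38, 1, Hal, Echo), (38, Atlas, 25, 33, Gus, Delta), (38, Atlas, 25, 33, Mo, Alpha), (38, Omega, 34, 32, Hal, Echo), (38, Omega, 38, 1, Hal, Echo), (40, Orion, 1, 39, Sam, Orion), (40, Orion, 1, 39, Uma, Atlas), (40, Orion, 17, 15, Sam, Orion), (40, Orion, 17, 15, Uma, Atlas)}.
π_{role, aid} gives {(Atlas, 25), (Omega, 34), (Omega, 38), (Orion, 1), (Orion, 17)} (5 duplicate(s) eliminated).

{(Atlas, 25), (Omega, 34), (Omega, 38), (Orion, 1), (Orion, 17)}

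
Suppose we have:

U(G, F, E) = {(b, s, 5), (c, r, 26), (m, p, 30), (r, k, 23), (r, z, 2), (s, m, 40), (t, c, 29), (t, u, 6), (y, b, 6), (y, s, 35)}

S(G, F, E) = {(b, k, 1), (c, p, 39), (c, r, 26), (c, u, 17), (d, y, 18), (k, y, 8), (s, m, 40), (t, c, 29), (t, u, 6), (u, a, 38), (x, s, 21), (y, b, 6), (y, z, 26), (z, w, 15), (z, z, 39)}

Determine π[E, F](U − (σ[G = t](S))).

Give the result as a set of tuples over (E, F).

Filtering on G = t leaves {(t, c, 29), (t, u, 6)}.
Difference: {(b, s, 5), (c, r, 26), (m, p, 30), (r, k, 23), (r, z, 2), (s, m, 40), (t, c, 29), (t, u, 6), (y, b, 6), (y, s, 35)} with {(t, c, 29), (t, u, 6)} → {(b, s, 5), (c, r, 26), (m, p, 30), (r, k, 23), (r, z, 2), (s, m, 40), (y, b, 6), (y, s, 35)}
π[E, F]: project onto (E, F) → {(2, z), (23, k), (26, r), (30, p), (35, s), (40, m), (5, s), (6, b)}

{(2, z), (23, k), (26, r), (30, p), (35, s), (40, m), (5, s), (6, b)}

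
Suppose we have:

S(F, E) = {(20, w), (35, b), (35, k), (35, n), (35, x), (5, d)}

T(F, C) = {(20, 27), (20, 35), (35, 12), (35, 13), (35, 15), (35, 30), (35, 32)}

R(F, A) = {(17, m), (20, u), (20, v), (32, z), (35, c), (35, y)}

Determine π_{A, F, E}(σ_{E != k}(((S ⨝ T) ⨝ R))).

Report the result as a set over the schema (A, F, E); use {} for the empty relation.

{(c, 35, b), (c, 35, n), (c, 35, x), (u, 20, w), (v, 20, w), (y, 35, b), (y, 35, n), (y, 35, x)}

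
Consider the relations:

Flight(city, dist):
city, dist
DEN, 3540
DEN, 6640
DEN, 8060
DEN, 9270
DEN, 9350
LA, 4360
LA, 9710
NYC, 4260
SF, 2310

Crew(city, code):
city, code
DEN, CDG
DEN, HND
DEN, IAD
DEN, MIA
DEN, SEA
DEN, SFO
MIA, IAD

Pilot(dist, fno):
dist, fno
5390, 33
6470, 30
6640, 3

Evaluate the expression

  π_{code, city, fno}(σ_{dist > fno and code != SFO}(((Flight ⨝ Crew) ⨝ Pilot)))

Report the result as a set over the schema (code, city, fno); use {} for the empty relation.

{(CDG, DEN, 3), (HND, DEN, 3), (IAD, DEN, 3), (MIA, DEN, 3), (SEA, DEN, 3)}

Joining Flight and Crew on city yields {(DEN, 3540, CDG), (DEN, 3540, HND), (DEN, 3540, IAD), (DEN, 3540, MIA), (DEN, 3540, SEA), (DEN, 3540, SFO), (DEN, 6640, CDG), (DEN, 6640, HND), (DEN, 6640, IAD), (DEN, 6640, MIA), (DEN, 6640, SEA), (DEN, 6640, SFO), (DEN, 8060, CDG), (DEN, 8060, HND), (DEN, 8060, IAD), (DEN, 8060, MIA), (DEN, 8060, SEA), (DEN, 8060, SFO), (DEN, 9270, CDG), (DEN, 9270, HND), (DEN, 9270, IAD), (DEN, 9270, MIA), (DEN, 9270, SEA), (DEN, 9270, SFO), (DEN, 9350, CDG), (DEN, 9350, HND), (DEN, 9350, IAD), (DEN, 9350, MIA), (DEN, 9350, SEA), (DEN, 9350, SFO)}.
Joining (Flight ⨝ Crew) and Pilot on dist yields {(DEN, 6640, CDG, 3), (DEN, 6640, HND, 3), (DEN, 6640, IAD, 3), (DEN, 6640, MIA, 3), (DEN, 6640, SEA, 3), (DEN, 6640, SFO, 3)}.
σ[dist > fno and code != SFO]: keep tuples satisfying dist > fno and code != SFO → {(DEN, 6640, CDG, 3), (DEN, 6640, HND, 3), (DEN, 6640, IAD, 3), (DEN, 6640, MIA, 3), (DEN, 6640, SEA, 3)}
Keep only column(s) code, city, fno: {(CDG, DEN, 3), (HND, DEN, 3), (IAD, DEN, 3), (MIA, DEN, 3), (SEA, DEN, 3)}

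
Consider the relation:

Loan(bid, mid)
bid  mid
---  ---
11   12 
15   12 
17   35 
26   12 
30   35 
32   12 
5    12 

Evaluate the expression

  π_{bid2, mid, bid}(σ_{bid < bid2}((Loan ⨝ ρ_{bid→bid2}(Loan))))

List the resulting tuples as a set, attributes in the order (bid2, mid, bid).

ρ[bid→bid2]: schema becomes (bid2, mid); tuples unchanged.
Joining Loan and ρ_{bid→bid2}(Loan) on mid yields {(11, 12, 11), (11, 12, 15), (11, 12, 26), (11, 12, 32), (11, 12, 5), (15, 12, 11), (15, 12, 15), (15, 12, 26), (15, 12, 32), (15, 12, 5), (17, 35, 17), (17, 35, 30), (26, 12, 11), (26, 12, 15), (26, 12, 26), (26, 12, 32), (26, 12, 5), (30, 35, 17), (30, 35, 30), (32, 12, 11), (32, 12, 15), (32, 12, 26), (32, 12, 32), (32, 12, 5), (5, 12, 11), (5, 12, 15), (5, 12, 26), (5, 12, 32), (5, 12, 5)}.
σ[bid < bid2]: keep tuples satisfying bid < bid2 → {(11, 12, 15), (11, 12, 26), (11, 12, 32), (15, 12, 26), (15, 12, 32), (17, 35, 30), (26, 12, 32), (5, 12, 11), (5, 12, 15), (5, 12, 26), (5, 12, 32)}
π_{bid2, mid, bid} gives {(11, 12, 5), (15, 12, 11), (15, 12, 5), (26, 12, 11), (26, 12, 15), (26, 12, 5), (30, 35, 17), (32, 12, 11), (32, 12, 15), (32, 12, 26), (32, 12, 5)}.

{(11, 12, 5), (15, 12, 11), (15, 12, 5), (26, 12, 11), (26, 12, 15), (26, 12, 5), (30, 35, 17), (32, 12, 11), (32, 12, 15), (32, 12, 26), (32, 12, 5)}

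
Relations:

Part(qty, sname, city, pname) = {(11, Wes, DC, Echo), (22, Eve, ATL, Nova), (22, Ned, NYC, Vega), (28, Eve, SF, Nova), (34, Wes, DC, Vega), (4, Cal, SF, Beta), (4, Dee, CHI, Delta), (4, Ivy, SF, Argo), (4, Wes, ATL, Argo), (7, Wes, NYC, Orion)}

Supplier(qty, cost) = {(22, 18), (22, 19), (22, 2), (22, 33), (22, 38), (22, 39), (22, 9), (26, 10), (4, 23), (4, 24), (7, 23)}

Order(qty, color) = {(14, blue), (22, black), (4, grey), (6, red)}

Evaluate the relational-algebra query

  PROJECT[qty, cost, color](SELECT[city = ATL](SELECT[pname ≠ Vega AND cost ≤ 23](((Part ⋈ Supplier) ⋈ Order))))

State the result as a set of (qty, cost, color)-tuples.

{(22, 18, black), (22, 19, black), (22, 2, black), (22, 9, black), (4, 23, grey)}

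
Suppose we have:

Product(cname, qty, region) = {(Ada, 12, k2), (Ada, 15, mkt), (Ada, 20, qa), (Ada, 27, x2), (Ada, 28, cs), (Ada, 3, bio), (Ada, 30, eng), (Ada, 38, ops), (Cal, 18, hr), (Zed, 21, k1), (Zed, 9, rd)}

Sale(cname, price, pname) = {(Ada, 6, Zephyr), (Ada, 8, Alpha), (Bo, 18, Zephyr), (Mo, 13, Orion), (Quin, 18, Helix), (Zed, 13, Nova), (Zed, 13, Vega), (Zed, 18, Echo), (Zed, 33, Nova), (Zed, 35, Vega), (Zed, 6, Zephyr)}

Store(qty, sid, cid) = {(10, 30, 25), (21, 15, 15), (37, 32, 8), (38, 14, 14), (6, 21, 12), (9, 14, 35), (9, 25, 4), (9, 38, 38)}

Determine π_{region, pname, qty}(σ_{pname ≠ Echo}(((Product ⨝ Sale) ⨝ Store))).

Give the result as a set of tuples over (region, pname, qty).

{(k1, Nova, 21), (k1, Vega, 21), (k1, Zephyr, 21), (ops, Alpha, 38), (ops, Zephyr, 38), (rd, Nova, 9), (rd, Vega, 9), (rd, Zephyr, 9)}

Natural join on cname: {(Ada, 12, k2, 6, Zephyr), (Ada, 12, k2, 8, Alpha), (Ada, 15, mkt, 6, Zephyr), (Ada, 15, mkt, 8, Alpha), (Ada, 20, qa, 6, Zephyr), (Ada, 20, qa, 8, Alpha), (Ada, 27, x2, 6, Zephyr), (Ada, 27, x2, 8, Alpha), (Ada, 28, cs, 6, Zephyr), (Ada, 28, cs, 8, Alpha), (Ada, 3, bio, 6, Zephyr), (Ada, 3, bio, 8, Alpha), (Ada, 30, eng, 6, Zephyr), (Ada, 30, eng, 8, Alpha), (Ada, 38, ops, 6, Zephyr), (Ada, 38, ops, 8, Alpha), (Zed, 21, k1, 13, Nova), (Zed, 21, k1, 13, Vega), (Zed, 21, k1, 18, Echo), (Zed, 21, k1, 33, Nova), (Zed, 21, k1, 35, Vega), (Zed, 21, k1, 6, Zephyr), (Zed, 9, rd, 13, Nova), (Zed, 9, rd, 13, Vega), (Zed, 9, rd, 18, Echo), (Zed, 9, rd, 33, Nova), (Zed, 9, rd, 35, Vega), (Zed, 9, rd, 6, Zephyr)}
Natural join on qty: {(Ada, 38, ops, 6, Zephyr, 14, 14), (Ada, 38, ops, 8, Alpha, 14, 14), (Zed, 21, k1, 13, Nova, 15, 15), (Zed, 21, k1, 13, Vega, 15, 15), (Zed, 21, k1, 18, Echo, 15, 15), (Zed, 21, k1, 33, Nova, 15, 15), (Zed, 21, k1, 35, Vega, 15, 15), (Zed, 21, k1, 6, Zephyr, 15, 15), (Zed, 9, rd, 13, Nova, 14, 35), (Zed, 9, rd, 13, Nova, 25, 4), (Zed, 9, rd, 13, Nova, 38, 38), (Zed, 9, rd, 13, Vega, 14, 35), (Zed, 9, rd, 13, Vega, 25, 4), (Zed, 9, rd, 13, Vega, 38, 38), (Zed, 9, rd, 18, Echo, 14, 35), (Zed, 9, rd, 18, Echo, 25, 4), (Zed, 9, rd, 18, Echo, 38, 38), (Zed, 9, rd, 33, Nova, 14, 35), (Zed, 9, rd, 33, Nova, 25, 4), (Zed, 9, rd, 33, Nova, 38, 38), (Zed, 9, rd, 35, Vega, 14, 35), (Zed, 9, rd, 35, Vega, 25, 4), (Zed, 9, rd, 35, Vega, 38, 38), (Zed, 9, rd, 6, Zephyr, 14, 35), (Zed, 9, rd, 6, Zephyr, 25, 4), (Zed, 9, rd, 6, Zephyr, 38, 38)}
Filtering on pname ≠ Echo leaves {(Ada, 38, ops, 6, Zephyr, 14, 14), (Ada, 38, ops, 8, Alpha, 14, 14), (Zed, 21, k1, 13, Nova, 15, 15), (Zed, 21, k1, 13, Vega, 15, 15), (Zed, 21, k1, 33, Nova, 15, 15), (Zed, 21, k1, 35, Vega, 15, 15), (Zed, 21, k1, 6, Zephyr, 15, 15), (Zed, 9, rd, 13, Nova, 14, 35), (Zed, 9, rd, 13, Nova, 25, 4), (Zed, 9, rd, 13, Nova, 38, 38), (Zed, 9, rd, 13, Vega, 14, 35), (Zed, 9, rd, 13, Vega, 25, 4), (Zed, 9, rd, 13, Vega, 38, 38), (Zed, 9, rd, 33, Nova, 14, 35), (Zed, 9, rd, 33, Nova, 25, 4), (Zed, 9, rd, 33, Nova, 38, 38), (Zed, 9, rd, 35, Vega, 14, 35), (Zed, 9, rd, 35, Vega, 25, 4), (Zed, 9, rd, 35, Vega, 38, 38), (Zed, 9, rd, 6, Zephyr, 14, 35), (Zed, 9, rd, 6, Zephyr, 25, 4), (Zed, 9, rd, 6, Zephyr, 38, 38)}.
π[region, pname, qty]: project onto (region, pname, qty) (14 duplicate(s) eliminated) → {(k1, Nova, 21), (k1, Vega, 21), (k1, Zephyr, 21), (ops, Alpha, 38), (ops, Zephyr, 38), (rd, Nova, 9), (rd, Vega, 9), (rd, Zephyr, 9)}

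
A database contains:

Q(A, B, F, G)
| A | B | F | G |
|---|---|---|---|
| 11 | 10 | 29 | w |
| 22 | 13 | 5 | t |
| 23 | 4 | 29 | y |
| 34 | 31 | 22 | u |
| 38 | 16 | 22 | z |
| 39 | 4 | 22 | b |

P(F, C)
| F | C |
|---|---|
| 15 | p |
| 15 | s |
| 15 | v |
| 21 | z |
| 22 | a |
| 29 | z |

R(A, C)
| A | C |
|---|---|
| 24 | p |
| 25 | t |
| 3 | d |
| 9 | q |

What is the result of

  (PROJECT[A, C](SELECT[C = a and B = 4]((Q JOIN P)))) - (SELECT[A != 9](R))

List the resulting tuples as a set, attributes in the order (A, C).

{(39, a)}

Joining Q and P on F yields {(11, 10, 29, w, z), (23, 4, 29, y, z), (34, 31, 22, u, a), (38, 16, 22, z, a), (39, 4, 22, b, a)}.
Filtering on C = a and B = 4 leaves {(39, 4, 22, b, a)}.
π[A, C]: project onto (A, C) → {(39, a)}
Filtering on A != 9 leaves {(24, p), (25, t), (3, d)}.
Taking the difference: {(39, a)}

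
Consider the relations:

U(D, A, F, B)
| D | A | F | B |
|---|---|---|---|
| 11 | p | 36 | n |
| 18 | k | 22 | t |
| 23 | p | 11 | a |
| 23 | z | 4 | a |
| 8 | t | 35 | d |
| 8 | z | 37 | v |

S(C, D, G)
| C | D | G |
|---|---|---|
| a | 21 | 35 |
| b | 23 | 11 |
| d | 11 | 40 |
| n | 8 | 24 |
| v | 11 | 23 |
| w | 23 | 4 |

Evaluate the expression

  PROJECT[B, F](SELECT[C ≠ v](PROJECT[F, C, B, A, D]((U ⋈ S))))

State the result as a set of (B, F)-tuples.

{(a, 11), (a, 4), (d, 35), (n, 36), (v, 37)}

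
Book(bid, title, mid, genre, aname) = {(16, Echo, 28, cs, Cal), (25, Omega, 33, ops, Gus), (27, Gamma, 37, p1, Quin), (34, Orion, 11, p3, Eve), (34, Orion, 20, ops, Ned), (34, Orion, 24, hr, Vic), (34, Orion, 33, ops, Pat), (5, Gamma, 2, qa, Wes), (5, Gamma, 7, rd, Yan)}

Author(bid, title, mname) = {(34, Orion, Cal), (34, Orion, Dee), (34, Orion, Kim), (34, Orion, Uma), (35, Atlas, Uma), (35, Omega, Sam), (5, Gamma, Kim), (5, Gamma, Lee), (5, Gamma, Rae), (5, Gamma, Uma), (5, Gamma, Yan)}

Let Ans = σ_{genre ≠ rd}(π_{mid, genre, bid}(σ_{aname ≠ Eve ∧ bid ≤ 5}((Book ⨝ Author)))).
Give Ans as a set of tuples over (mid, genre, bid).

Natural join on bid, title: {(34, Orion, 11, p3, Eve, Cal), (34, Orion, 11, p3, Eve, Dee), (34, Orion, 11, p3, Eve, Kim), (34, Orion, 11, p3, Eve, Uma), (34, Orion, 20, ops, Ned, Cal), (34, Orion, 20, ops, Ned, Dee), (34, Orion, 20, ops, Ned, Kim), (34, Orion, 20, ops, Ned, Uma), (34, Orion, 24, hr, Vic, Cal), (34, Orion, 24, hr, Vic, Dee), (34, Orion, 24, hr, Vic, Kim), (34, Orion, 24, hr, Vic, Uma), (34, Orion, 33, ops, Pat, Cal), (34, Orion, 33, ops, Pat, Dee), (34, Orion, 33, ops, Pat, Kim), (34, Orion, 33, ops, Pat, Uma), (5, Gamma, 2, qa, Wes, Kim), (5, Gamma, 2, qa, Wes, Lee), (5, Gamma, 2, qa, Wes, Rae), (5, Gamma, 2, qa, Wes, Uma), (5, Gamma, 2, qa, Wes, Yan), (5, Gamma, 7, rd, Yan, Kim), (5, Gamma, 7, rd, Yan, Lee), (5, Gamma, 7, rd, Yan, Rae), (5, Gamma, 7, rd, Yan, Uma), (5, Gamma, 7, rd, Yan, Yan)}
Apply σ_{aname ≠ Eve ∧ bid ≤ 5}; surviving tuples: {(5, Gamma, 2, qa, Wes, Kim), (5, Gamma, 2, qa, Wes, Lee), (5, Gamma, 2, qa, Wes, Rae), (5, Gamma, 2, qa, Wes, Uma), (5, Gamma, 2, qa, Wes, Yan), (5, Gamma, 7, rd, Yan, Kim), (5, Gamma, 7, rd, Yan, Lee), (5, Gamma, 7, rd, Yan, Rae), (5, Gamma, 7, rd, Yan, Uma), (5, Gamma, 7, rd, Yan, Yan)}
π[mid, genre, bid]: project onto (mid, genre, bid) (8 duplicate(s) eliminated) → {(2, qa, 5), (7, rd, 5)}
Apply σ_{genre ≠ rd}; surviving tuples: {(2, qa, 5)}

{(2, qa, 5)}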